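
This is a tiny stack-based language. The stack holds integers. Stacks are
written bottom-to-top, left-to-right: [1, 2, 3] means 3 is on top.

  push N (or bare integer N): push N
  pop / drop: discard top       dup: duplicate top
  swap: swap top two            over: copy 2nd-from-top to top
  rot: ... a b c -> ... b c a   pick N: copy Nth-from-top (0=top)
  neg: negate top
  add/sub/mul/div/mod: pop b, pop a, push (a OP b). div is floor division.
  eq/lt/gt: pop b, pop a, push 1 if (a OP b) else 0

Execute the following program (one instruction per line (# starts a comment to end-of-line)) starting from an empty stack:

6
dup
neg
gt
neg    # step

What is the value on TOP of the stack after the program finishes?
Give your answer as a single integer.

After 'push 6': [6]
After 'dup': [6, 6]
After 'neg': [6, -6]
After 'gt': [1]
After 'neg': [-1]

Answer: -1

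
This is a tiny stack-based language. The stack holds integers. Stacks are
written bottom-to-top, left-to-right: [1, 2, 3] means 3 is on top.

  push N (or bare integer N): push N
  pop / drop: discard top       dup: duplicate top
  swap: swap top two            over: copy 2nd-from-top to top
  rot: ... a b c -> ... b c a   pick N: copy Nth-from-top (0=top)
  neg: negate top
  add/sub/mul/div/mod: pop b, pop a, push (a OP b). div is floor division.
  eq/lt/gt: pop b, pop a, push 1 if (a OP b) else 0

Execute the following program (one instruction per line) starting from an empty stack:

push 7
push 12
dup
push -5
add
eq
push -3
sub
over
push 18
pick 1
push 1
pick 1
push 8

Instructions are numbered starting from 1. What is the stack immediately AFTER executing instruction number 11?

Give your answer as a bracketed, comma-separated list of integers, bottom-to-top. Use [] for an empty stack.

Step 1 ('push 7'): [7]
Step 2 ('push 12'): [7, 12]
Step 3 ('dup'): [7, 12, 12]
Step 4 ('push -5'): [7, 12, 12, -5]
Step 5 ('add'): [7, 12, 7]
Step 6 ('eq'): [7, 0]
Step 7 ('push -3'): [7, 0, -3]
Step 8 ('sub'): [7, 3]
Step 9 ('over'): [7, 3, 7]
Step 10 ('push 18'): [7, 3, 7, 18]
Step 11 ('pick 1'): [7, 3, 7, 18, 7]

Answer: [7, 3, 7, 18, 7]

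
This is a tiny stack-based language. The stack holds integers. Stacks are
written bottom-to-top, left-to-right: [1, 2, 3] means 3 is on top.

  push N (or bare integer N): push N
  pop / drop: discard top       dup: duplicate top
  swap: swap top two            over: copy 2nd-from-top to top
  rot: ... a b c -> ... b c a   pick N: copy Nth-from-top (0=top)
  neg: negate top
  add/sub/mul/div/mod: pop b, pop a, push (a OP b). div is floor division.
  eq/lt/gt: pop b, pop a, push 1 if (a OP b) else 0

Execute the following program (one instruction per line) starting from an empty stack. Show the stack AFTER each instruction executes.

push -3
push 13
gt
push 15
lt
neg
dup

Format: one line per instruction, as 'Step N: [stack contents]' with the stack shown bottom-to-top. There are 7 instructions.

Step 1: [-3]
Step 2: [-3, 13]
Step 3: [0]
Step 4: [0, 15]
Step 5: [1]
Step 6: [-1]
Step 7: [-1, -1]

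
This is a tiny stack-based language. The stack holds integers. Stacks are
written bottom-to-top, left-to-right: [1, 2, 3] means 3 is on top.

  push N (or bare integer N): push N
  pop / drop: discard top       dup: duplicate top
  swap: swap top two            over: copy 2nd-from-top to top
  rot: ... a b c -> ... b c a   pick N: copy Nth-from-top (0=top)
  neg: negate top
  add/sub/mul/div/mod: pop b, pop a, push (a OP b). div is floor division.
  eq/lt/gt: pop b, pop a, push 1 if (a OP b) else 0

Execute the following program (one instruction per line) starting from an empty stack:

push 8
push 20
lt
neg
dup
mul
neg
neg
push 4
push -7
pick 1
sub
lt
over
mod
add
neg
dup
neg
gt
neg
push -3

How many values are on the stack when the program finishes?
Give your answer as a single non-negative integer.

Answer: 2

Derivation:
After 'push 8': stack = [8] (depth 1)
After 'push 20': stack = [8, 20] (depth 2)
After 'lt': stack = [1] (depth 1)
After 'neg': stack = [-1] (depth 1)
After 'dup': stack = [-1, -1] (depth 2)
After 'mul': stack = [1] (depth 1)
After 'neg': stack = [-1] (depth 1)
After 'neg': stack = [1] (depth 1)
After 'push 4': stack = [1, 4] (depth 2)
After 'push -7': stack = [1, 4, -7] (depth 3)
  ...
After 'lt': stack = [1, 0] (depth 2)
After 'over': stack = [1, 0, 1] (depth 3)
After 'mod': stack = [1, 0] (depth 2)
After 'add': stack = [1] (depth 1)
After 'neg': stack = [-1] (depth 1)
After 'dup': stack = [-1, -1] (depth 2)
After 'neg': stack = [-1, 1] (depth 2)
After 'gt': stack = [0] (depth 1)
After 'neg': stack = [0] (depth 1)
After 'push -3': stack = [0, -3] (depth 2)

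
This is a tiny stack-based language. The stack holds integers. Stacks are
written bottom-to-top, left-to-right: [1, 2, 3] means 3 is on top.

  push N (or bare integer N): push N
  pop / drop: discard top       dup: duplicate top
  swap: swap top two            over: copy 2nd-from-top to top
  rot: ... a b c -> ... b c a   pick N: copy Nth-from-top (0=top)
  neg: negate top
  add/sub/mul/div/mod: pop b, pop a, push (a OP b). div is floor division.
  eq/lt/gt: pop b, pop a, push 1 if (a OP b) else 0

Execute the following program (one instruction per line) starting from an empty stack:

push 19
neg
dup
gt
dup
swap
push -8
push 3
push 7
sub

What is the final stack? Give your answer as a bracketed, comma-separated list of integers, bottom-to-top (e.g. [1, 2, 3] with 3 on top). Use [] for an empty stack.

After 'push 19': [19]
After 'neg': [-19]
After 'dup': [-19, -19]
After 'gt': [0]
After 'dup': [0, 0]
After 'swap': [0, 0]
After 'push -8': [0, 0, -8]
After 'push 3': [0, 0, -8, 3]
After 'push 7': [0, 0, -8, 3, 7]
After 'sub': [0, 0, -8, -4]

Answer: [0, 0, -8, -4]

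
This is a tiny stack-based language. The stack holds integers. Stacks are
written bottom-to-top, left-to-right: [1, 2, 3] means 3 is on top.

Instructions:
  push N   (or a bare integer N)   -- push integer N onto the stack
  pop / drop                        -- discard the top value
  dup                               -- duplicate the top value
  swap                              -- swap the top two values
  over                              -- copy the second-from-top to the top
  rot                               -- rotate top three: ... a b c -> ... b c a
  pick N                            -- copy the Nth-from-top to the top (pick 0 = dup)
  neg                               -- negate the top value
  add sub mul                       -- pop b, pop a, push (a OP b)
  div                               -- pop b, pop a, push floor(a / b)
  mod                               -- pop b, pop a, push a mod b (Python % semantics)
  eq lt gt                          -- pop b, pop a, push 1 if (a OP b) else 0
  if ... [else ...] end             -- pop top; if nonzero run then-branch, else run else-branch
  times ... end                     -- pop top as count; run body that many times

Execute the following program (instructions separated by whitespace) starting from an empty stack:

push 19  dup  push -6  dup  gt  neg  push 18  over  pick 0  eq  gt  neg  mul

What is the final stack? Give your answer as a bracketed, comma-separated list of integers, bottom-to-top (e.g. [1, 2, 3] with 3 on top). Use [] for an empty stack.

Answer: [19, 19, 0]

Derivation:
After 'push 19': [19]
After 'dup': [19, 19]
After 'push -6': [19, 19, -6]
After 'dup': [19, 19, -6, -6]
After 'gt': [19, 19, 0]
After 'neg': [19, 19, 0]
After 'push 18': [19, 19, 0, 18]
After 'over': [19, 19, 0, 18, 0]
After 'pick 0': [19, 19, 0, 18, 0, 0]
After 'eq': [19, 19, 0, 18, 1]
After 'gt': [19, 19, 0, 1]
After 'neg': [19, 19, 0, -1]
After 'mul': [19, 19, 0]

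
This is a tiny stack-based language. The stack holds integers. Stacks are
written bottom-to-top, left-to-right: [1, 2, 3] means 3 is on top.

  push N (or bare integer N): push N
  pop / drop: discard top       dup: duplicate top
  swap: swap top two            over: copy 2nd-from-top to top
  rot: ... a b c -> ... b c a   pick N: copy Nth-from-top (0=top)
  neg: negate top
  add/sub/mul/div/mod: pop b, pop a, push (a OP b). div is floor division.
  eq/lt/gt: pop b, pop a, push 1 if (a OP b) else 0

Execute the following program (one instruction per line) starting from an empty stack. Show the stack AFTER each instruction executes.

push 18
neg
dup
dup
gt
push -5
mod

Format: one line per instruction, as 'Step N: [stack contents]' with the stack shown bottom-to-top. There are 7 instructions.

Step 1: [18]
Step 2: [-18]
Step 3: [-18, -18]
Step 4: [-18, -18, -18]
Step 5: [-18, 0]
Step 6: [-18, 0, -5]
Step 7: [-18, 0]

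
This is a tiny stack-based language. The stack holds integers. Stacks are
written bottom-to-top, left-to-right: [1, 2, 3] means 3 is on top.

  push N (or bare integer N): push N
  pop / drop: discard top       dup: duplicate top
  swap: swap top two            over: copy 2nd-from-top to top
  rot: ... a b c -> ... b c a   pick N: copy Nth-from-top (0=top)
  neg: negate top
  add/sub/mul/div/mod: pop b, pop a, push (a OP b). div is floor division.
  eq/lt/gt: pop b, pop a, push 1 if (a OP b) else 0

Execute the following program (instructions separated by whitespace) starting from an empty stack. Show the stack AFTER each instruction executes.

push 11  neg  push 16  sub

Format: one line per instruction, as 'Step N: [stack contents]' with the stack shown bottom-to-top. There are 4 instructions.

Step 1: [11]
Step 2: [-11]
Step 3: [-11, 16]
Step 4: [-27]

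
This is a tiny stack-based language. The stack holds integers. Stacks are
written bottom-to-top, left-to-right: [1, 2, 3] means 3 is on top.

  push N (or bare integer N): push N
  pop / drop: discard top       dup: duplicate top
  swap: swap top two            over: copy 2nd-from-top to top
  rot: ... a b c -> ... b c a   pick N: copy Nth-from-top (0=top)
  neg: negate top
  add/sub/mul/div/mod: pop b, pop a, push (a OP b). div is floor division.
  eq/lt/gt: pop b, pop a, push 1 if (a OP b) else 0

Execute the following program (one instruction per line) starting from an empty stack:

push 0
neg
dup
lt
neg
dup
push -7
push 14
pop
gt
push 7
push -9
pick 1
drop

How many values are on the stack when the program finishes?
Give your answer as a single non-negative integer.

After 'push 0': stack = [0] (depth 1)
After 'neg': stack = [0] (depth 1)
After 'dup': stack = [0, 0] (depth 2)
After 'lt': stack = [0] (depth 1)
After 'neg': stack = [0] (depth 1)
After 'dup': stack = [0, 0] (depth 2)
After 'push -7': stack = [0, 0, -7] (depth 3)
After 'push 14': stack = [0, 0, -7, 14] (depth 4)
After 'pop': stack = [0, 0, -7] (depth 3)
After 'gt': stack = [0, 1] (depth 2)
After 'push 7': stack = [0, 1, 7] (depth 3)
After 'push -9': stack = [0, 1, 7, -9] (depth 4)
After 'pick 1': stack = [0, 1, 7, -9, 7] (depth 5)
After 'drop': stack = [0, 1, 7, -9] (depth 4)

Answer: 4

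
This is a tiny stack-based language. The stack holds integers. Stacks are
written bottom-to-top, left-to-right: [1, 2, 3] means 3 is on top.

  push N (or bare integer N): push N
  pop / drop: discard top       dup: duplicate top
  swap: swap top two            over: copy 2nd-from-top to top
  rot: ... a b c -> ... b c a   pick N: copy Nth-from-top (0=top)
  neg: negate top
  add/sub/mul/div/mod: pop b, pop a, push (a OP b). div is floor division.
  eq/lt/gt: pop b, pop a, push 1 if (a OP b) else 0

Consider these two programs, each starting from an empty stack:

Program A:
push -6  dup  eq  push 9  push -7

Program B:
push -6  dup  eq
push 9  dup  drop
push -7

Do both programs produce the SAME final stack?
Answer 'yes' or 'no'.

Program A trace:
  After 'push -6': [-6]
  After 'dup': [-6, -6]
  After 'eq': [1]
  After 'push 9': [1, 9]
  After 'push -7': [1, 9, -7]
Program A final stack: [1, 9, -7]

Program B trace:
  After 'push -6': [-6]
  After 'dup': [-6, -6]
  After 'eq': [1]
  After 'push 9': [1, 9]
  After 'dup': [1, 9, 9]
  After 'drop': [1, 9]
  After 'push -7': [1, 9, -7]
Program B final stack: [1, 9, -7]
Same: yes

Answer: yes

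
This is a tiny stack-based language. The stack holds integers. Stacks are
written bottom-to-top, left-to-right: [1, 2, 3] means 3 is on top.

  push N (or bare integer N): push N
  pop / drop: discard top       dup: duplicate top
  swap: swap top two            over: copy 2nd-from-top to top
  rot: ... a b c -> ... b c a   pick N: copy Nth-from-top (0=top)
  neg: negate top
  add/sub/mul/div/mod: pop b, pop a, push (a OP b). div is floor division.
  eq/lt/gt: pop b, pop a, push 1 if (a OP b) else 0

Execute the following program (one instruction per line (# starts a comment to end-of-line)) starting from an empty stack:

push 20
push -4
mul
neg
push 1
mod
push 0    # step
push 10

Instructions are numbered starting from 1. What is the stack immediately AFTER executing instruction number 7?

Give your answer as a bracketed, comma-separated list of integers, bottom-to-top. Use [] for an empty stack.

Answer: [0, 0]

Derivation:
Step 1 ('push 20'): [20]
Step 2 ('push -4'): [20, -4]
Step 3 ('mul'): [-80]
Step 4 ('neg'): [80]
Step 5 ('push 1'): [80, 1]
Step 6 ('mod'): [0]
Step 7 ('push 0'): [0, 0]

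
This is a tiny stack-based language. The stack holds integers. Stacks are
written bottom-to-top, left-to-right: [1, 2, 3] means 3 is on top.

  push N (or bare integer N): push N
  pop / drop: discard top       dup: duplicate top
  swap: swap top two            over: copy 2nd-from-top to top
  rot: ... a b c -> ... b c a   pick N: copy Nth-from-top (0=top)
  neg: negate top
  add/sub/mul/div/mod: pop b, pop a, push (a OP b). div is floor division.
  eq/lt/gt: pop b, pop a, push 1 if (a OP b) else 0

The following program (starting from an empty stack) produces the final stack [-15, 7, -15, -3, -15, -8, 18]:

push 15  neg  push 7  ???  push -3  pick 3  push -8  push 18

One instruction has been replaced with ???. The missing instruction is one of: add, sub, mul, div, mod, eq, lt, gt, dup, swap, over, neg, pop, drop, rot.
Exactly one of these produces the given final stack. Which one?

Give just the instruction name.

Stack before ???: [-15, 7]
Stack after ???:  [-15, 7, -15]
The instruction that transforms [-15, 7] -> [-15, 7, -15] is: over

Answer: over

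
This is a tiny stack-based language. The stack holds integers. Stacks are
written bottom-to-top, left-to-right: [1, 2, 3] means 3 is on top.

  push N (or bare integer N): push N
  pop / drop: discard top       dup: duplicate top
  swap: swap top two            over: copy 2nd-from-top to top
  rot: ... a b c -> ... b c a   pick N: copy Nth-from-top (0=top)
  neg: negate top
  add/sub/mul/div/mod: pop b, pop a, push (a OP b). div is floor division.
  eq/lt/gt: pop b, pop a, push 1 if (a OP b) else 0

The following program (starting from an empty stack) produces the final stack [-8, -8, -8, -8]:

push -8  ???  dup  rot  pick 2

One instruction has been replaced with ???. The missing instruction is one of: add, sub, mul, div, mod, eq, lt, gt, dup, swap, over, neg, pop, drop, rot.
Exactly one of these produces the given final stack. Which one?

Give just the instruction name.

Answer: dup

Derivation:
Stack before ???: [-8]
Stack after ???:  [-8, -8]
The instruction that transforms [-8] -> [-8, -8] is: dup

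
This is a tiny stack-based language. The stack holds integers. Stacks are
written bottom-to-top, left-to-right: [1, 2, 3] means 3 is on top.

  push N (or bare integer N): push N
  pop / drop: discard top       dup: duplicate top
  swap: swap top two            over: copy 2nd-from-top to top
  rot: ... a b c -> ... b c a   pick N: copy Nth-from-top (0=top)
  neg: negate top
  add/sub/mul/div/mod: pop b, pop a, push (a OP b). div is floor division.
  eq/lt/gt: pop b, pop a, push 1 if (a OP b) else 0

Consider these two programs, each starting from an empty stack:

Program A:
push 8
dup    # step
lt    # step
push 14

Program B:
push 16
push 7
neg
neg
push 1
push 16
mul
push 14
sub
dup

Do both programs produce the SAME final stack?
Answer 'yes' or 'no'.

Program A trace:
  After 'push 8': [8]
  After 'dup': [8, 8]
  After 'lt': [0]
  After 'push 14': [0, 14]
Program A final stack: [0, 14]

Program B trace:
  After 'push 16': [16]
  After 'push 7': [16, 7]
  After 'neg': [16, -7]
  After 'neg': [16, 7]
  After 'push 1': [16, 7, 1]
  After 'push 16': [16, 7, 1, 16]
  After 'mul': [16, 7, 16]
  After 'push 14': [16, 7, 16, 14]
  After 'sub': [16, 7, 2]
  After 'dup': [16, 7, 2, 2]
Program B final stack: [16, 7, 2, 2]
Same: no

Answer: no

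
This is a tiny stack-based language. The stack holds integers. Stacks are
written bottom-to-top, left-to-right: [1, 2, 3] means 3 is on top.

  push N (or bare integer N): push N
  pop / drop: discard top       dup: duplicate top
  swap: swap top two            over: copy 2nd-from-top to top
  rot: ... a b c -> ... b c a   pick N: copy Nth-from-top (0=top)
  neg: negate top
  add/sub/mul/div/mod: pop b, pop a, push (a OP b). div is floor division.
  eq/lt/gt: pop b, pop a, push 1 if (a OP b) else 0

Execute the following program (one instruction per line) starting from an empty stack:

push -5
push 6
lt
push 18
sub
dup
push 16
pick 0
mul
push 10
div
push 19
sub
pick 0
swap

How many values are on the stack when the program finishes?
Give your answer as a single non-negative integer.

After 'push -5': stack = [-5] (depth 1)
After 'push 6': stack = [-5, 6] (depth 2)
After 'lt': stack = [1] (depth 1)
After 'push 18': stack = [1, 18] (depth 2)
After 'sub': stack = [-17] (depth 1)
After 'dup': stack = [-17, -17] (depth 2)
After 'push 16': stack = [-17, -17, 16] (depth 3)
After 'pick 0': stack = [-17, -17, 16, 16] (depth 4)
After 'mul': stack = [-17, -17, 256] (depth 3)
After 'push 10': stack = [-17, -17, 256, 10] (depth 4)
After 'div': stack = [-17, -17, 25] (depth 3)
After 'push 19': stack = [-17, -17, 25, 19] (depth 4)
After 'sub': stack = [-17, -17, 6] (depth 3)
After 'pick 0': stack = [-17, -17, 6, 6] (depth 4)
After 'swap': stack = [-17, -17, 6, 6] (depth 4)

Answer: 4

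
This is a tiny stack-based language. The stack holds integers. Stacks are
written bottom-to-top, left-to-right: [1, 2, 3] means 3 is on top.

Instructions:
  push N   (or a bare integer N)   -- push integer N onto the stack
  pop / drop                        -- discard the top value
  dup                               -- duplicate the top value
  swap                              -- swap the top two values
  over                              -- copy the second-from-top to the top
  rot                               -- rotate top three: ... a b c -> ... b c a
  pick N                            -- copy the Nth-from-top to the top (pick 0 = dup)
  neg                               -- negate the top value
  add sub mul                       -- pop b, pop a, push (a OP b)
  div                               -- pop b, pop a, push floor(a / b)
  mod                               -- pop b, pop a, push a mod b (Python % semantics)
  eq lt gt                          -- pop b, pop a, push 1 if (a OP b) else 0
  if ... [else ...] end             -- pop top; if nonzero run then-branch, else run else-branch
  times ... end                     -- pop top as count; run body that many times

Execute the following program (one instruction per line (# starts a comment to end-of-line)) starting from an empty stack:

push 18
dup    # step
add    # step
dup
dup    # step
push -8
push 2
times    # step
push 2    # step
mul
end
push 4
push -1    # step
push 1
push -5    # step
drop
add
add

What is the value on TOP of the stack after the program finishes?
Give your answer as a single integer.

After 'push 18': [18]
After 'dup': [18, 18]
After 'add': [36]
After 'dup': [36, 36]
After 'dup': [36, 36, 36]
After 'push -8': [36, 36, 36, -8]
After 'push 2': [36, 36, 36, -8, 2]
After 'times': [36, 36, 36, -8]
After 'push 2': [36, 36, 36, -8, 2]
After 'mul': [36, 36, 36, -16]
After 'push 2': [36, 36, 36, -16, 2]
After 'mul': [36, 36, 36, -32]
After 'push 4': [36, 36, 36, -32, 4]
After 'push -1': [36, 36, 36, -32, 4, -1]
After 'push 1': [36, 36, 36, -32, 4, -1, 1]
After 'push -5': [36, 36, 36, -32, 4, -1, 1, -5]
After 'drop': [36, 36, 36, -32, 4, -1, 1]
After 'add': [36, 36, 36, -32, 4, 0]
After 'add': [36, 36, 36, -32, 4]

Answer: 4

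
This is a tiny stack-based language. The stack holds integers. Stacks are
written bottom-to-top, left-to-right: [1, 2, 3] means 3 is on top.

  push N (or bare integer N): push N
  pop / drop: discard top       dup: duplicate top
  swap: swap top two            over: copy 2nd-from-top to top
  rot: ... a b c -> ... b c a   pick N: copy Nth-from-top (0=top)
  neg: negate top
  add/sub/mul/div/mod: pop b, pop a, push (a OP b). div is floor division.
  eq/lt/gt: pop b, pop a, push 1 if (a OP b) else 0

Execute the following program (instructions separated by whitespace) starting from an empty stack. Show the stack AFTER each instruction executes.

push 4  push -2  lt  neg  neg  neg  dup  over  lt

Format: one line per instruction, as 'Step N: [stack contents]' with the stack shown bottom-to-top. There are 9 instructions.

Step 1: [4]
Step 2: [4, -2]
Step 3: [0]
Step 4: [0]
Step 5: [0]
Step 6: [0]
Step 7: [0, 0]
Step 8: [0, 0, 0]
Step 9: [0, 0]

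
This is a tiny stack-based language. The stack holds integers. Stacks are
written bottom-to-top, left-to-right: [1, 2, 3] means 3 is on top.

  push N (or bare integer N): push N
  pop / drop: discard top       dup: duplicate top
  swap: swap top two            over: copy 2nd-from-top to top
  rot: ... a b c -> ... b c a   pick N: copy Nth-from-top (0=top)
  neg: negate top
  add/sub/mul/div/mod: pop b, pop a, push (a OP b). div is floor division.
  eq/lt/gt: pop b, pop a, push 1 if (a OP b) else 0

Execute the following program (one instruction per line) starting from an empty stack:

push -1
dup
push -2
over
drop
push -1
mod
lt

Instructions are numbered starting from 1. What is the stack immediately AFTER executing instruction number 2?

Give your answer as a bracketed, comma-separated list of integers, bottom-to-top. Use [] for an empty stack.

Answer: [-1, -1]

Derivation:
Step 1 ('push -1'): [-1]
Step 2 ('dup'): [-1, -1]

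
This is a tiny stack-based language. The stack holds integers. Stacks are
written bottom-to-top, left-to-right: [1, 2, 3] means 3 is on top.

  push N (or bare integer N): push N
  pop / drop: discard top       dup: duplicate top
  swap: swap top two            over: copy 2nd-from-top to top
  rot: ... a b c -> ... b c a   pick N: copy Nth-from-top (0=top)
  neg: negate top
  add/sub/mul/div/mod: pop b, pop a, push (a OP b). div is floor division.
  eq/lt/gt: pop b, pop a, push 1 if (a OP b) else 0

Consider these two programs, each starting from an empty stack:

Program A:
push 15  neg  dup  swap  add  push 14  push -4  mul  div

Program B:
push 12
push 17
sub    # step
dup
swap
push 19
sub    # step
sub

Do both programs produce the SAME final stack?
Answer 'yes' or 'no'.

Answer: no

Derivation:
Program A trace:
  After 'push 15': [15]
  After 'neg': [-15]
  After 'dup': [-15, -15]
  After 'swap': [-15, -15]
  After 'add': [-30]
  After 'push 14': [-30, 14]
  After 'push -4': [-30, 14, -4]
  After 'mul': [-30, -56]
  After 'div': [0]
Program A final stack: [0]

Program B trace:
  After 'push 12': [12]
  After 'push 17': [12, 17]
  After 'sub': [-5]
  After 'dup': [-5, -5]
  After 'swap': [-5, -5]
  After 'push 19': [-5, -5, 19]
  After 'sub': [-5, -24]
  After 'sub': [19]
Program B final stack: [19]
Same: no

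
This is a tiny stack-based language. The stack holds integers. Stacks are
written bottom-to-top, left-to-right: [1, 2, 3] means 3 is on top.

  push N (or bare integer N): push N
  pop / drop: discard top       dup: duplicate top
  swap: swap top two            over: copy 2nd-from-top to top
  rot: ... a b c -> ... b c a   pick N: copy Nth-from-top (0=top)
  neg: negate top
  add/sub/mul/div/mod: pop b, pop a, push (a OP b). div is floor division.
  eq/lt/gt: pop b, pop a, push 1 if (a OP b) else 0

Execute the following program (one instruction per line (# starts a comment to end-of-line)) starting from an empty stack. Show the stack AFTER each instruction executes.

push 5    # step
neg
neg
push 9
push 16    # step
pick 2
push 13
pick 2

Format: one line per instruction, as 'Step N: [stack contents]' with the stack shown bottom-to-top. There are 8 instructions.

Step 1: [5]
Step 2: [-5]
Step 3: [5]
Step 4: [5, 9]
Step 5: [5, 9, 16]
Step 6: [5, 9, 16, 5]
Step 7: [5, 9, 16, 5, 13]
Step 8: [5, 9, 16, 5, 13, 16]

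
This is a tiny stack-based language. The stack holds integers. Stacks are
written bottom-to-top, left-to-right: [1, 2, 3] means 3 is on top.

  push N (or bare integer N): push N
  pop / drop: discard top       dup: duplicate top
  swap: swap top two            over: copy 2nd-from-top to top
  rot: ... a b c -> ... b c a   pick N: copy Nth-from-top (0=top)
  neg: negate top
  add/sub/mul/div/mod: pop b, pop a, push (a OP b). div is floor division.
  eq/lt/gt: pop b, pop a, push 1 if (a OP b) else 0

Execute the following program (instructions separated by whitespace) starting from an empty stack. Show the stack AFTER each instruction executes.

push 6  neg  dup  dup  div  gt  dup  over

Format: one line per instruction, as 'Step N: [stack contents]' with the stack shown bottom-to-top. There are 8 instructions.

Step 1: [6]
Step 2: [-6]
Step 3: [-6, -6]
Step 4: [-6, -6, -6]
Step 5: [-6, 1]
Step 6: [0]
Step 7: [0, 0]
Step 8: [0, 0, 0]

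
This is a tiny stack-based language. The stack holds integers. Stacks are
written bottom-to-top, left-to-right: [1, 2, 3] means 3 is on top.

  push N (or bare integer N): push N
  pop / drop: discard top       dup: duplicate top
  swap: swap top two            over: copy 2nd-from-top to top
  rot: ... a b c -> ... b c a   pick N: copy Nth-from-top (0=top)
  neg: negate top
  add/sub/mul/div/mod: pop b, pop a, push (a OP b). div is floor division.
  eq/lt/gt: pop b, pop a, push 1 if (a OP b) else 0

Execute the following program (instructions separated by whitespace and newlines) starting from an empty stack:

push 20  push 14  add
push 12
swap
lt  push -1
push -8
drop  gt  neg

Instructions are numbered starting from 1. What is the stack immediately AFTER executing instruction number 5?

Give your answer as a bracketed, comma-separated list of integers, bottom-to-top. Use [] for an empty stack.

Answer: [12, 34]

Derivation:
Step 1 ('push 20'): [20]
Step 2 ('push 14'): [20, 14]
Step 3 ('add'): [34]
Step 4 ('push 12'): [34, 12]
Step 5 ('swap'): [12, 34]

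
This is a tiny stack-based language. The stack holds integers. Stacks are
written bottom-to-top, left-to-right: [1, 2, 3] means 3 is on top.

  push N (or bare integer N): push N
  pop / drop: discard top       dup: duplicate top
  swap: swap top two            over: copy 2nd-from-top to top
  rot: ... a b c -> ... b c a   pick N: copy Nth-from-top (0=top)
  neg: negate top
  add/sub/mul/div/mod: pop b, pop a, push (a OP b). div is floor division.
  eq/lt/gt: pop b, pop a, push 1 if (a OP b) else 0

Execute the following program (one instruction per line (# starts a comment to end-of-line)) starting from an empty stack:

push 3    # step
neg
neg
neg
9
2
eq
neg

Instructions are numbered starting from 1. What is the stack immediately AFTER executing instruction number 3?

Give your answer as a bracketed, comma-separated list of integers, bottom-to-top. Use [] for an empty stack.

Answer: [3]

Derivation:
Step 1 ('push 3'): [3]
Step 2 ('neg'): [-3]
Step 3 ('neg'): [3]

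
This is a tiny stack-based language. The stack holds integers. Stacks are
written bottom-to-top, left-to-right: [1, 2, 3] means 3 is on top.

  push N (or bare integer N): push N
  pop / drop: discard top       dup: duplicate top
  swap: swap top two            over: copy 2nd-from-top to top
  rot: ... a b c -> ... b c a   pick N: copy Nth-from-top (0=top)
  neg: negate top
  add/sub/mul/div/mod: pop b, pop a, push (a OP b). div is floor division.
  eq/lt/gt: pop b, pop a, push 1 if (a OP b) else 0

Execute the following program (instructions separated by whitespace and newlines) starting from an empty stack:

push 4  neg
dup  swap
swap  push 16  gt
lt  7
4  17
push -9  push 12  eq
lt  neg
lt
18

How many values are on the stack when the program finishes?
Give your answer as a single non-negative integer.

After 'push 4': stack = [4] (depth 1)
After 'neg': stack = [-4] (depth 1)
After 'dup': stack = [-4, -4] (depth 2)
After 'swap': stack = [-4, -4] (depth 2)
After 'swap': stack = [-4, -4] (depth 2)
After 'push 16': stack = [-4, -4, 16] (depth 3)
After 'gt': stack = [-4, 0] (depth 2)
After 'lt': stack = [1] (depth 1)
After 'push 7': stack = [1, 7] (depth 2)
After 'push 4': stack = [1, 7, 4] (depth 3)
After 'push 17': stack = [1, 7, 4, 17] (depth 4)
After 'push -9': stack = [1, 7, 4, 17, -9] (depth 5)
After 'push 12': stack = [1, 7, 4, 17, -9, 12] (depth 6)
After 'eq': stack = [1, 7, 4, 17, 0] (depth 5)
After 'lt': stack = [1, 7, 4, 0] (depth 4)
After 'neg': stack = [1, 7, 4, 0] (depth 4)
After 'lt': stack = [1, 7, 0] (depth 3)
After 'push 18': stack = [1, 7, 0, 18] (depth 4)

Answer: 4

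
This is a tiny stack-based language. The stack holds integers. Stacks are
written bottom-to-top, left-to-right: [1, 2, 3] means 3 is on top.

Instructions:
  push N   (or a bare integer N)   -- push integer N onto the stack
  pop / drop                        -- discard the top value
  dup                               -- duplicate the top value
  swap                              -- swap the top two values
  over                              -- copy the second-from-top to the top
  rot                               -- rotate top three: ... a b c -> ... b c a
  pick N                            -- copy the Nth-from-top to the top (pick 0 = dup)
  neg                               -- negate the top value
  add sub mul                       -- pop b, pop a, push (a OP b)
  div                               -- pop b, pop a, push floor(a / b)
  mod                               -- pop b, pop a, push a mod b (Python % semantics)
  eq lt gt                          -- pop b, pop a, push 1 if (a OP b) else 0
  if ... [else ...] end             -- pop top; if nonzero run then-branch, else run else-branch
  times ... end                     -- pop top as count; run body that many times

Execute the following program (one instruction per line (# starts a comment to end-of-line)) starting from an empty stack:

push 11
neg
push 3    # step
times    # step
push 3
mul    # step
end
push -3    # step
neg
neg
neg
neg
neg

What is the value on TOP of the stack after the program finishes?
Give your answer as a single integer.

Answer: 3

Derivation:
After 'push 11': [11]
After 'neg': [-11]
After 'push 3': [-11, 3]
After 'times': [-11]
After 'push 3': [-11, 3]
After 'mul': [-33]
After 'push 3': [-33, 3]
After 'mul': [-99]
After 'push 3': [-99, 3]
After 'mul': [-297]
After 'push -3': [-297, -3]
After 'neg': [-297, 3]
After 'neg': [-297, -3]
After 'neg': [-297, 3]
After 'neg': [-297, -3]
After 'neg': [-297, 3]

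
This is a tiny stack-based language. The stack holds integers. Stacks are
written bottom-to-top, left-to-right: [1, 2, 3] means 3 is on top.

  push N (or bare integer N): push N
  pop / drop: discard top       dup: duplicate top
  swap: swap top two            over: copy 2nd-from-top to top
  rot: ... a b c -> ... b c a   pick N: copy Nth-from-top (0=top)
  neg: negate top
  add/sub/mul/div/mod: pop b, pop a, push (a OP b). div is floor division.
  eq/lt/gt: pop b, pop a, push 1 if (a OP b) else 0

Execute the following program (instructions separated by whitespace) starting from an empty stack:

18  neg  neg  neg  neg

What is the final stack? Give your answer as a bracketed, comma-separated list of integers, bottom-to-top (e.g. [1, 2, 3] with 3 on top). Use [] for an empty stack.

After 'push 18': [18]
After 'neg': [-18]
After 'neg': [18]
After 'neg': [-18]
After 'neg': [18]

Answer: [18]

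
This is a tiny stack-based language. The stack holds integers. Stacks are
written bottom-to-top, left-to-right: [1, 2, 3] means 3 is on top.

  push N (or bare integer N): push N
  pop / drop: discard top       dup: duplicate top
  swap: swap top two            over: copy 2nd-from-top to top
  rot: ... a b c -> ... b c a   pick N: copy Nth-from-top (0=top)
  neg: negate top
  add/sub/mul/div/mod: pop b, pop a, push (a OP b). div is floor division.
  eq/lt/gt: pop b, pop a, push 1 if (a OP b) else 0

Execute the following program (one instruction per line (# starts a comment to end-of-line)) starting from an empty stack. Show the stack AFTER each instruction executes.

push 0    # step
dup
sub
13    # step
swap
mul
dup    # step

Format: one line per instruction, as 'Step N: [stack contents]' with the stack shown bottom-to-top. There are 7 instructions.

Step 1: [0]
Step 2: [0, 0]
Step 3: [0]
Step 4: [0, 13]
Step 5: [13, 0]
Step 6: [0]
Step 7: [0, 0]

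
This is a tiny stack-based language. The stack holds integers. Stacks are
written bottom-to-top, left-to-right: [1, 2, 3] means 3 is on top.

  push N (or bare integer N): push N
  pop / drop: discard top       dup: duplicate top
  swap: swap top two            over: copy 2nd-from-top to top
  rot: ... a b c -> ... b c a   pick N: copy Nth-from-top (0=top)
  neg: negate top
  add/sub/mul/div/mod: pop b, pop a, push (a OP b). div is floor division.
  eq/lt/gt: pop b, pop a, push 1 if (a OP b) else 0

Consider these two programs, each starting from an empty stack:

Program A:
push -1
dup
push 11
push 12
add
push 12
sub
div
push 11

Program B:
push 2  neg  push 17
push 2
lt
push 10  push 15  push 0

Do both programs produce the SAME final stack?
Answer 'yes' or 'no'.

Program A trace:
  After 'push -1': [-1]
  After 'dup': [-1, -1]
  After 'push 11': [-1, -1, 11]
  After 'push 12': [-1, -1, 11, 12]
  After 'add': [-1, -1, 23]
  After 'push 12': [-1, -1, 23, 12]
  After 'sub': [-1, -1, 11]
  After 'div': [-1, -1]
  After 'push 11': [-1, -1, 11]
Program A final stack: [-1, -1, 11]

Program B trace:
  After 'push 2': [2]
  After 'neg': [-2]
  After 'push 17': [-2, 17]
  After 'push 2': [-2, 17, 2]
  After 'lt': [-2, 0]
  After 'push 10': [-2, 0, 10]
  After 'push 15': [-2, 0, 10, 15]
  After 'push 0': [-2, 0, 10, 15, 0]
Program B final stack: [-2, 0, 10, 15, 0]
Same: no

Answer: no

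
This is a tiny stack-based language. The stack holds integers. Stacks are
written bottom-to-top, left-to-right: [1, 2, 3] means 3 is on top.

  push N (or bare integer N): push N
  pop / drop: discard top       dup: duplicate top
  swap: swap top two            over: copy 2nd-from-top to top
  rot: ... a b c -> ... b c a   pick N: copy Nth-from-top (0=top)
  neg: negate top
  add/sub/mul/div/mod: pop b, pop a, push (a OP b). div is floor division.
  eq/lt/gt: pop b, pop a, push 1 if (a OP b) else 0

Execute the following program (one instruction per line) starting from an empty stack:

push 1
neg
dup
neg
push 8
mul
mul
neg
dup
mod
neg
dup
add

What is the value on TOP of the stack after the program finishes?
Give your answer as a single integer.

Answer: 0

Derivation:
After 'push 1': [1]
After 'neg': [-1]
After 'dup': [-1, -1]
After 'neg': [-1, 1]
After 'push 8': [-1, 1, 8]
After 'mul': [-1, 8]
After 'mul': [-8]
After 'neg': [8]
After 'dup': [8, 8]
After 'mod': [0]
After 'neg': [0]
After 'dup': [0, 0]
After 'add': [0]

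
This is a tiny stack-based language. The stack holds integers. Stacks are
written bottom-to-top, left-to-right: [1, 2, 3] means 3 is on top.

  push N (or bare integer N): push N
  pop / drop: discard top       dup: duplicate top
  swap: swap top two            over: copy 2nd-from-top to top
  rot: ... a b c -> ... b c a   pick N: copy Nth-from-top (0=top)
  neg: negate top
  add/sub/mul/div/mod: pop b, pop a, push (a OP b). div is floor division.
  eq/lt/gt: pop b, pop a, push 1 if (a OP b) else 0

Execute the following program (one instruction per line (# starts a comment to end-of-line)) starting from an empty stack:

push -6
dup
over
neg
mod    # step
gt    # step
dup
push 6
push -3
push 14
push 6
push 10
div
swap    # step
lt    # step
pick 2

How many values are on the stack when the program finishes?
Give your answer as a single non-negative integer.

After 'push -6': stack = [-6] (depth 1)
After 'dup': stack = [-6, -6] (depth 2)
After 'over': stack = [-6, -6, -6] (depth 3)
After 'neg': stack = [-6, -6, 6] (depth 3)
After 'mod': stack = [-6, 0] (depth 2)
After 'gt': stack = [0] (depth 1)
After 'dup': stack = [0, 0] (depth 2)
After 'push 6': stack = [0, 0, 6] (depth 3)
After 'push -3': stack = [0, 0, 6, -3] (depth 4)
After 'push 14': stack = [0, 0, 6, -3, 14] (depth 5)
After 'push 6': stack = [0, 0, 6, -3, 14, 6] (depth 6)
After 'push 10': stack = [0, 0, 6, -3, 14, 6, 10] (depth 7)
After 'div': stack = [0, 0, 6, -3, 14, 0] (depth 6)
After 'swap': stack = [0, 0, 6, -3, 0, 14] (depth 6)
After 'lt': stack = [0, 0, 6, -3, 1] (depth 5)
After 'pick 2': stack = [0, 0, 6, -3, 1, 6] (depth 6)

Answer: 6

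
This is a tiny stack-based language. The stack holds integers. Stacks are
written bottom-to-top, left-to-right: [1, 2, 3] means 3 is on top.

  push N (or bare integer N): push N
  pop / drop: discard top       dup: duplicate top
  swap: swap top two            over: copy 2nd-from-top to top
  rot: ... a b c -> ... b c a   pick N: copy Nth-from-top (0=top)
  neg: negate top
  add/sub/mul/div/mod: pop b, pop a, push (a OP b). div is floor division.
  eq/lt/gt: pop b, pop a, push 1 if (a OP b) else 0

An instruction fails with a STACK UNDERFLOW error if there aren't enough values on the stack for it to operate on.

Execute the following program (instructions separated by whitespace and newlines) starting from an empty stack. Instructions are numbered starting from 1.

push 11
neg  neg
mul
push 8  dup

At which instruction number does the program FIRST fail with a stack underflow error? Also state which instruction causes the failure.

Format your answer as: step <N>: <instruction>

Answer: step 4: mul

Derivation:
Step 1 ('push 11'): stack = [11], depth = 1
Step 2 ('neg'): stack = [-11], depth = 1
Step 3 ('neg'): stack = [11], depth = 1
Step 4 ('mul'): needs 2 value(s) but depth is 1 — STACK UNDERFLOW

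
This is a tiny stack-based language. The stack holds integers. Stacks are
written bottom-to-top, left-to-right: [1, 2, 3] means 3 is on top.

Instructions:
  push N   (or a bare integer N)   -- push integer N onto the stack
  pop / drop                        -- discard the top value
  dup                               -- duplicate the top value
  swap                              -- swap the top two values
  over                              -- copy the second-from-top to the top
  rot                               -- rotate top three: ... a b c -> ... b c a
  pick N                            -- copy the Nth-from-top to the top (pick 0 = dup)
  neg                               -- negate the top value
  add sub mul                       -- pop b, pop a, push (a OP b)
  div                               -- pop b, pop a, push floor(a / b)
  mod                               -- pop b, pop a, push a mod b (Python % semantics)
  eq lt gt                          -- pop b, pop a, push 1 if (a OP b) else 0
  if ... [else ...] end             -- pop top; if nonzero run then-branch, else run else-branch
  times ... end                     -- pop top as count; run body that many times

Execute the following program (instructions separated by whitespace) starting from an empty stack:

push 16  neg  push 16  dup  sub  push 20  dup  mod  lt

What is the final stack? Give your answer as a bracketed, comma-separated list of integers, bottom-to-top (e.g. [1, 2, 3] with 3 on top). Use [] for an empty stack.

Answer: [-16, 0]

Derivation:
After 'push 16': [16]
After 'neg': [-16]
After 'push 16': [-16, 16]
After 'dup': [-16, 16, 16]
After 'sub': [-16, 0]
After 'push 20': [-16, 0, 20]
After 'dup': [-16, 0, 20, 20]
After 'mod': [-16, 0, 0]
After 'lt': [-16, 0]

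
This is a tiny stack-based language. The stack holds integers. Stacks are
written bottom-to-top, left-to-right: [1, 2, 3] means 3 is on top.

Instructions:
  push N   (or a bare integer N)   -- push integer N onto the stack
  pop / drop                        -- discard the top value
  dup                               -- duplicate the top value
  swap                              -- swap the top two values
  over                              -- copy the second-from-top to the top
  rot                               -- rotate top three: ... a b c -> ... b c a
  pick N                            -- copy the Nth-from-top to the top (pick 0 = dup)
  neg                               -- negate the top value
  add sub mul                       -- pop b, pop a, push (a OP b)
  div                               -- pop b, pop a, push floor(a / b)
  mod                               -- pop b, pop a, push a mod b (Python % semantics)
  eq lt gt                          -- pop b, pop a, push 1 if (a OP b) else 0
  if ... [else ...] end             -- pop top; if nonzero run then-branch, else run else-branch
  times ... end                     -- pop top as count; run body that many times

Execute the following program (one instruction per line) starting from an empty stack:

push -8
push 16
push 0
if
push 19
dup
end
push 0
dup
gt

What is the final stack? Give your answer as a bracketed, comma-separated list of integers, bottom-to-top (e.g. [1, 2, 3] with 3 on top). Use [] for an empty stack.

After 'push -8': [-8]
After 'push 16': [-8, 16]
After 'push 0': [-8, 16, 0]
After 'if': [-8, 16]
After 'push 0': [-8, 16, 0]
After 'dup': [-8, 16, 0, 0]
After 'gt': [-8, 16, 0]

Answer: [-8, 16, 0]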